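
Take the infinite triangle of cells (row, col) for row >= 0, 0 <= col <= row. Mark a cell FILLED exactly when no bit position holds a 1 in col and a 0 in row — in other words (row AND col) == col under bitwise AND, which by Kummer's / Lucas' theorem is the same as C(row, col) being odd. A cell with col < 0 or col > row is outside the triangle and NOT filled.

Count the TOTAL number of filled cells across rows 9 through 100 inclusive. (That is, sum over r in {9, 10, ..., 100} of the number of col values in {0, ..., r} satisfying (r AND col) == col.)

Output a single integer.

Answer: 1230

Derivation:
r9=1001 pc2: +4 =4
r10=1010 pc2: +4 =8
r11=1011 pc3: +8 =16
r12=1100 pc2: +4 =20
r13=1101 pc3: +8 =28
r14=1110 pc3: +8 =36
r15=1111 pc4: +16 =52
r16=10000 pc1: +2 =54
r17=10001 pc2: +4 =58
r18=10010 pc2: +4 =62
r19=10011 pc3: +8 =70
r20=10100 pc2: +4 =74
r21=10101 pc3: +8 =82
r22=10110 pc3: +8 =90
r23=10111 pc4: +16 =106
r24=11000 pc2: +4 =110
r25=11001 pc3: +8 =118
r26=11010 pc3: +8 =126
r27=11011 pc4: +16 =142
r28=11100 pc3: +8 =150
r29=11101 pc4: +16 =166
r30=11110 pc4: +16 =182
r31=11111 pc5: +32 =214
r32=100000 pc1: +2 =216
r33=100001 pc2: +4 =220
r34=100010 pc2: +4 =224
r35=100011 pc3: +8 =232
r36=100100 pc2: +4 =236
r37=100101 pc3: +8 =244
r38=100110 pc3: +8 =252
r39=100111 pc4: +16 =268
r40=101000 pc2: +4 =272
r41=101001 pc3: +8 =280
r42=101010 pc3: +8 =288
r43=101011 pc4: +16 =304
r44=101100 pc3: +8 =312
r45=101101 pc4: +16 =328
r46=101110 pc4: +16 =344
r47=101111 pc5: +32 =376
r48=110000 pc2: +4 =380
r49=110001 pc3: +8 =388
r50=110010 pc3: +8 =396
r51=110011 pc4: +16 =412
r52=110100 pc3: +8 =420
r53=110101 pc4: +16 =436
r54=110110 pc4: +16 =452
r55=110111 pc5: +32 =484
r56=111000 pc3: +8 =492
r57=111001 pc4: +16 =508
r58=111010 pc4: +16 =524
r59=111011 pc5: +32 =556
r60=111100 pc4: +16 =572
r61=111101 pc5: +32 =604
r62=111110 pc5: +32 =636
r63=111111 pc6: +64 =700
r64=1000000 pc1: +2 =702
r65=1000001 pc2: +4 =706
r66=1000010 pc2: +4 =710
r67=1000011 pc3: +8 =718
r68=1000100 pc2: +4 =722
r69=1000101 pc3: +8 =730
r70=1000110 pc3: +8 =738
r71=1000111 pc4: +16 =754
r72=1001000 pc2: +4 =758
r73=1001001 pc3: +8 =766
r74=1001010 pc3: +8 =774
r75=1001011 pc4: +16 =790
r76=1001100 pc3: +8 =798
r77=1001101 pc4: +16 =814
r78=1001110 pc4: +16 =830
r79=1001111 pc5: +32 =862
r80=1010000 pc2: +4 =866
r81=1010001 pc3: +8 =874
r82=1010010 pc3: +8 =882
r83=1010011 pc4: +16 =898
r84=1010100 pc3: +8 =906
r85=1010101 pc4: +16 =922
r86=1010110 pc4: +16 =938
r87=1010111 pc5: +32 =970
r88=1011000 pc3: +8 =978
r89=1011001 pc4: +16 =994
r90=1011010 pc4: +16 =1010
r91=1011011 pc5: +32 =1042
r92=1011100 pc4: +16 =1058
r93=1011101 pc5: +32 =1090
r94=1011110 pc5: +32 =1122
r95=1011111 pc6: +64 =1186
r96=1100000 pc2: +4 =1190
r97=1100001 pc3: +8 =1198
r98=1100010 pc3: +8 =1206
r99=1100011 pc4: +16 =1222
r100=1100100 pc3: +8 =1230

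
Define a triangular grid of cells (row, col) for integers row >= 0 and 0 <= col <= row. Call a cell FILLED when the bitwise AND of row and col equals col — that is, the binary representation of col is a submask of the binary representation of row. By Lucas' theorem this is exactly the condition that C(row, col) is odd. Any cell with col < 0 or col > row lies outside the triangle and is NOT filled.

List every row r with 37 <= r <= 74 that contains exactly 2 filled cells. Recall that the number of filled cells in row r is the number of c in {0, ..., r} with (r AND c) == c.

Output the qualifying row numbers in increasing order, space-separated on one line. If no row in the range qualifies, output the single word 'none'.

Answer: 64

Derivation:
Row r has 2^popcount(r) filled cells, so we need popcount(r) = log2(2) = 1.
Scan r = 37..74 and keep those with exactly 1 one-bits:
r=37=100101 popcount=3 -> skip
r=38=100110 popcount=3 -> skip
r=39=100111 popcount=4 -> skip
r=40=101000 popcount=2 -> skip
r=41=101001 popcount=3 -> skip
r=42=101010 popcount=3 -> skip
r=43=101011 popcount=4 -> skip
r=44=101100 popcount=3 -> skip
r=45=101101 popcount=4 -> skip
r=46=101110 popcount=4 -> skip
r=47=101111 popcount=5 -> skip
r=48=110000 popcount=2 -> skip
r=49=110001 popcount=3 -> skip
r=50=110010 popcount=3 -> skip
r=51=110011 popcount=4 -> skip
r=52=110100 popcount=3 -> skip
r=53=110101 popcount=4 -> skip
r=54=110110 popcount=4 -> skip
r=55=110111 popcount=5 -> skip
r=56=111000 popcount=3 -> skip
r=57=111001 popcount=4 -> skip
r=58=111010 popcount=4 -> skip
r=59=111011 popcount=5 -> skip
r=60=111100 popcount=4 -> skip
r=61=111101 popcount=5 -> skip
r=62=111110 popcount=5 -> skip
r=63=111111 popcount=6 -> skip
r=64=1000000 popcount=1 -> KEEP
r=65=1000001 popcount=2 -> skip
r=66=1000010 popcount=2 -> skip
r=67=1000011 popcount=3 -> skip
r=68=1000100 popcount=2 -> skip
r=69=1000101 popcount=3 -> skip
r=70=1000110 popcount=3 -> skip
r=71=1000111 popcount=4 -> skip
r=72=1001000 popcount=2 -> skip
r=73=1001001 popcount=3 -> skip
r=74=1001010 popcount=3 -> skip
Kept rows: 64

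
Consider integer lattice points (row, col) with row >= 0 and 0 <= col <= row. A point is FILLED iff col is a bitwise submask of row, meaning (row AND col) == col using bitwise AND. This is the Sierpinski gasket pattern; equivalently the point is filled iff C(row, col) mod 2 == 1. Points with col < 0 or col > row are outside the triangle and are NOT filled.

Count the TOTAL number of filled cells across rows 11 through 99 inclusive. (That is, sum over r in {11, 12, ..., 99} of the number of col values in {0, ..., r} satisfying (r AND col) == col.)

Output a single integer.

r11=1011 pc3: +8 =8
r12=1100 pc2: +4 =12
r13=1101 pc3: +8 =20
r14=1110 pc3: +8 =28
r15=1111 pc4: +16 =44
r16=10000 pc1: +2 =46
r17=10001 pc2: +4 =50
r18=10010 pc2: +4 =54
r19=10011 pc3: +8 =62
r20=10100 pc2: +4 =66
r21=10101 pc3: +8 =74
r22=10110 pc3: +8 =82
r23=10111 pc4: +16 =98
r24=11000 pc2: +4 =102
r25=11001 pc3: +8 =110
r26=11010 pc3: +8 =118
r27=11011 pc4: +16 =134
r28=11100 pc3: +8 =142
r29=11101 pc4: +16 =158
r30=11110 pc4: +16 =174
r31=11111 pc5: +32 =206
r32=100000 pc1: +2 =208
r33=100001 pc2: +4 =212
r34=100010 pc2: +4 =216
r35=100011 pc3: +8 =224
r36=100100 pc2: +4 =228
r37=100101 pc3: +8 =236
r38=100110 pc3: +8 =244
r39=100111 pc4: +16 =260
r40=101000 pc2: +4 =264
r41=101001 pc3: +8 =272
r42=101010 pc3: +8 =280
r43=101011 pc4: +16 =296
r44=101100 pc3: +8 =304
r45=101101 pc4: +16 =320
r46=101110 pc4: +16 =336
r47=101111 pc5: +32 =368
r48=110000 pc2: +4 =372
r49=110001 pc3: +8 =380
r50=110010 pc3: +8 =388
r51=110011 pc4: +16 =404
r52=110100 pc3: +8 =412
r53=110101 pc4: +16 =428
r54=110110 pc4: +16 =444
r55=110111 pc5: +32 =476
r56=111000 pc3: +8 =484
r57=111001 pc4: +16 =500
r58=111010 pc4: +16 =516
r59=111011 pc5: +32 =548
r60=111100 pc4: +16 =564
r61=111101 pc5: +32 =596
r62=111110 pc5: +32 =628
r63=111111 pc6: +64 =692
r64=1000000 pc1: +2 =694
r65=1000001 pc2: +4 =698
r66=1000010 pc2: +4 =702
r67=1000011 pc3: +8 =710
r68=1000100 pc2: +4 =714
r69=1000101 pc3: +8 =722
r70=1000110 pc3: +8 =730
r71=1000111 pc4: +16 =746
r72=1001000 pc2: +4 =750
r73=1001001 pc3: +8 =758
r74=1001010 pc3: +8 =766
r75=1001011 pc4: +16 =782
r76=1001100 pc3: +8 =790
r77=1001101 pc4: +16 =806
r78=1001110 pc4: +16 =822
r79=1001111 pc5: +32 =854
r80=1010000 pc2: +4 =858
r81=1010001 pc3: +8 =866
r82=1010010 pc3: +8 =874
r83=1010011 pc4: +16 =890
r84=1010100 pc3: +8 =898
r85=1010101 pc4: +16 =914
r86=1010110 pc4: +16 =930
r87=1010111 pc5: +32 =962
r88=1011000 pc3: +8 =970
r89=1011001 pc4: +16 =986
r90=1011010 pc4: +16 =1002
r91=1011011 pc5: +32 =1034
r92=1011100 pc4: +16 =1050
r93=1011101 pc5: +32 =1082
r94=1011110 pc5: +32 =1114
r95=1011111 pc6: +64 =1178
r96=1100000 pc2: +4 =1182
r97=1100001 pc3: +8 =1190
r98=1100010 pc3: +8 =1198
r99=1100011 pc4: +16 =1214

Answer: 1214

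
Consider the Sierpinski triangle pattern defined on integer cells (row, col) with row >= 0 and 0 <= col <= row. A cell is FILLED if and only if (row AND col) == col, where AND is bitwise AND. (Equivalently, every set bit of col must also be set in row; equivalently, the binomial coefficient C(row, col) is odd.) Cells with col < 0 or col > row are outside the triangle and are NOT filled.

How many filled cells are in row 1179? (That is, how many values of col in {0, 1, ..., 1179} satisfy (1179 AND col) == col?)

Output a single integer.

1179 in binary = 10010011011
popcount(1179) = number of 1-bits in 10010011011 = 6
A col c satisfies (1179 AND c) == c iff every set bit of c is also set in 1179; each of the 6 set bits of 1179 can independently be on or off in c.
count = 2^6 = 64

Answer: 64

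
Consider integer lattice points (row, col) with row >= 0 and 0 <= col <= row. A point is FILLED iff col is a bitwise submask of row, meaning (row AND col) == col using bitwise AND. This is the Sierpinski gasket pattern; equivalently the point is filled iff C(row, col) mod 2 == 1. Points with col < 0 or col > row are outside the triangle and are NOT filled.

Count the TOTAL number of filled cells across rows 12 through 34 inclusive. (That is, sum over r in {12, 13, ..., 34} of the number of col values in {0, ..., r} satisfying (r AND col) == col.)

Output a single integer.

r12=1100 pc2: +4 =4
r13=1101 pc3: +8 =12
r14=1110 pc3: +8 =20
r15=1111 pc4: +16 =36
r16=10000 pc1: +2 =38
r17=10001 pc2: +4 =42
r18=10010 pc2: +4 =46
r19=10011 pc3: +8 =54
r20=10100 pc2: +4 =58
r21=10101 pc3: +8 =66
r22=10110 pc3: +8 =74
r23=10111 pc4: +16 =90
r24=11000 pc2: +4 =94
r25=11001 pc3: +8 =102
r26=11010 pc3: +8 =110
r27=11011 pc4: +16 =126
r28=11100 pc3: +8 =134
r29=11101 pc4: +16 =150
r30=11110 pc4: +16 =166
r31=11111 pc5: +32 =198
r32=100000 pc1: +2 =200
r33=100001 pc2: +4 =204
r34=100010 pc2: +4 =208

Answer: 208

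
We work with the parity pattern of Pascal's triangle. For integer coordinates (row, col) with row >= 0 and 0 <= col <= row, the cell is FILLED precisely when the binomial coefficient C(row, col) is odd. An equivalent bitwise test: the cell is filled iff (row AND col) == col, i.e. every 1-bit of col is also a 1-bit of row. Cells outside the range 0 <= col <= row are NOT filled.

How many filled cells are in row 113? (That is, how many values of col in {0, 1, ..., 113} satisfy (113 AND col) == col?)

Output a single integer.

113 in binary = 1110001
popcount(113) = number of 1-bits in 1110001 = 4
A col c satisfies (113 AND c) == c iff every set bit of c is also set in 113; each of the 4 set bits of 113 can independently be on or off in c.
count = 2^4 = 16

Answer: 16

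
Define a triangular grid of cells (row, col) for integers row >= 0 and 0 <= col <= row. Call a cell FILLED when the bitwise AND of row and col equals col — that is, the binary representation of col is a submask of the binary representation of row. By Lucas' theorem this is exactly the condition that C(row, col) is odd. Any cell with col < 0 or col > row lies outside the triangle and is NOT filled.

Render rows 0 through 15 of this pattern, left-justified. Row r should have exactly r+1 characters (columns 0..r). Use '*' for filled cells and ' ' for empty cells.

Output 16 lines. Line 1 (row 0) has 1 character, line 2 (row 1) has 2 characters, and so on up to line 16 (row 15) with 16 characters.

Answer: *
**
* *
****
*   *
**  **
* * * *
********
*       *
**      **
* *     * *
****    ****
*   *   *   *
**  **  **  **
* * * * * * * *
****************

Derivation:
r0=0: *
r1=1: **
r2=10: * *
r3=11: ****
r4=100: *   *
r5=101: **  **
r6=110: * * * *
r7=111: ********
r8=1000: *       *
r9=1001: **      **
r10=1010: * *     * *
r11=1011: ****    ****
r12=1100: *   *   *   *
r13=1101: **  **  **  **
r14=1110: * * * * * * * *
r15=1111: ****************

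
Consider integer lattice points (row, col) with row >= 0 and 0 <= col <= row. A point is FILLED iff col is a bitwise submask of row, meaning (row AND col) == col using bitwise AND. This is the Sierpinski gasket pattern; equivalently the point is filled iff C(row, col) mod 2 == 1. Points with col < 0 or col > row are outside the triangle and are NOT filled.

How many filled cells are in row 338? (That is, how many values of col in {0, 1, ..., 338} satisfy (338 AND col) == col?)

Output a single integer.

338 in binary = 101010010
popcount(338) = number of 1-bits in 101010010 = 4
A col c satisfies (338 AND c) == c iff every set bit of c is also set in 338; each of the 4 set bits of 338 can independently be on or off in c.
count = 2^4 = 16

Answer: 16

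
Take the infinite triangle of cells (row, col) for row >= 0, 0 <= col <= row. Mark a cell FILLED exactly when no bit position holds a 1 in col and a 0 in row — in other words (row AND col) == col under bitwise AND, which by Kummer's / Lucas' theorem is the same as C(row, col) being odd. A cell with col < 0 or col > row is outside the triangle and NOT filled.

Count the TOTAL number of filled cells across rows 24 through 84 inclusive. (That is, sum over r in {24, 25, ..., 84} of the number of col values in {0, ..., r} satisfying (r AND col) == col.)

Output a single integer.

r24=11000 pc2: +4 =4
r25=11001 pc3: +8 =12
r26=11010 pc3: +8 =20
r27=11011 pc4: +16 =36
r28=11100 pc3: +8 =44
r29=11101 pc4: +16 =60
r30=11110 pc4: +16 =76
r31=11111 pc5: +32 =108
r32=100000 pc1: +2 =110
r33=100001 pc2: +4 =114
r34=100010 pc2: +4 =118
r35=100011 pc3: +8 =126
r36=100100 pc2: +4 =130
r37=100101 pc3: +8 =138
r38=100110 pc3: +8 =146
r39=100111 pc4: +16 =162
r40=101000 pc2: +4 =166
r41=101001 pc3: +8 =174
r42=101010 pc3: +8 =182
r43=101011 pc4: +16 =198
r44=101100 pc3: +8 =206
r45=101101 pc4: +16 =222
r46=101110 pc4: +16 =238
r47=101111 pc5: +32 =270
r48=110000 pc2: +4 =274
r49=110001 pc3: +8 =282
r50=110010 pc3: +8 =290
r51=110011 pc4: +16 =306
r52=110100 pc3: +8 =314
r53=110101 pc4: +16 =330
r54=110110 pc4: +16 =346
r55=110111 pc5: +32 =378
r56=111000 pc3: +8 =386
r57=111001 pc4: +16 =402
r58=111010 pc4: +16 =418
r59=111011 pc5: +32 =450
r60=111100 pc4: +16 =466
r61=111101 pc5: +32 =498
r62=111110 pc5: +32 =530
r63=111111 pc6: +64 =594
r64=1000000 pc1: +2 =596
r65=1000001 pc2: +4 =600
r66=1000010 pc2: +4 =604
r67=1000011 pc3: +8 =612
r68=1000100 pc2: +4 =616
r69=1000101 pc3: +8 =624
r70=1000110 pc3: +8 =632
r71=1000111 pc4: +16 =648
r72=1001000 pc2: +4 =652
r73=1001001 pc3: +8 =660
r74=1001010 pc3: +8 =668
r75=1001011 pc4: +16 =684
r76=1001100 pc3: +8 =692
r77=1001101 pc4: +16 =708
r78=1001110 pc4: +16 =724
r79=1001111 pc5: +32 =756
r80=1010000 pc2: +4 =760
r81=1010001 pc3: +8 =768
r82=1010010 pc3: +8 =776
r83=1010011 pc4: +16 =792
r84=1010100 pc3: +8 =800

Answer: 800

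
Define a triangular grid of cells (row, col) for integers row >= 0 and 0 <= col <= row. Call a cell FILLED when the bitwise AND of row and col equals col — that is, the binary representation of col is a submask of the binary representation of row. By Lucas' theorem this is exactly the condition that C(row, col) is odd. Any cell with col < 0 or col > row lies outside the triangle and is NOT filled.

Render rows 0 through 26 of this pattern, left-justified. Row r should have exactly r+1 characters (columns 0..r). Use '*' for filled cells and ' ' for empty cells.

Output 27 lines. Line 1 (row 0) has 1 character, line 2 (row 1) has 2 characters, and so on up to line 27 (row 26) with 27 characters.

r0=0: *
r1=1: **
r2=10: * *
r3=11: ****
r4=100: *   *
r5=101: **  **
r6=110: * * * *
r7=111: ********
r8=1000: *       *
r9=1001: **      **
r10=1010: * *     * *
r11=1011: ****    ****
r12=1100: *   *   *   *
r13=1101: **  **  **  **
r14=1110: * * * * * * * *
r15=1111: ****************
r16=10000: *               *
r17=10001: **              **
r18=10010: * *             * *
r19=10011: ****            ****
r20=10100: *   *           *   *
r21=10101: **  **          **  **
r22=10110: * * * *         * * * *
r23=10111: ********        ********
r24=11000: *       *       *       *
r25=11001: **      **      **      **
r26=11010: * *     * *     * *     * *

Answer: *
**
* *
****
*   *
**  **
* * * *
********
*       *
**      **
* *     * *
****    ****
*   *   *   *
**  **  **  **
* * * * * * * *
****************
*               *
**              **
* *             * *
****            ****
*   *           *   *
**  **          **  **
* * * *         * * * *
********        ********
*       *       *       *
**      **      **      **
* *     * *     * *     * *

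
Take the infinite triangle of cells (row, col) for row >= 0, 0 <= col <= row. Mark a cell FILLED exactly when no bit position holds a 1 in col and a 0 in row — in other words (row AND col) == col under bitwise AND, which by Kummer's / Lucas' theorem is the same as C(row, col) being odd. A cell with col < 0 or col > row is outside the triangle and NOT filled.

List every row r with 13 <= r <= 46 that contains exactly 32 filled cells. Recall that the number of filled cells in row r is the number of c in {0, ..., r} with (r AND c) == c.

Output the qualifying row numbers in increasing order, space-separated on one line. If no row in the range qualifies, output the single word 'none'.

Answer: 31

Derivation:
Row r has 2^popcount(r) filled cells, so we need popcount(r) = log2(32) = 5.
Scan r = 13..46 and keep those with exactly 5 one-bits:
r=13=1101 popcount=3 -> skip
r=14=1110 popcount=3 -> skip
r=15=1111 popcount=4 -> skip
r=16=10000 popcount=1 -> skip
r=17=10001 popcount=2 -> skip
r=18=10010 popcount=2 -> skip
r=19=10011 popcount=3 -> skip
r=20=10100 popcount=2 -> skip
r=21=10101 popcount=3 -> skip
r=22=10110 popcount=3 -> skip
r=23=10111 popcount=4 -> skip
r=24=11000 popcount=2 -> skip
r=25=11001 popcount=3 -> skip
r=26=11010 popcount=3 -> skip
r=27=11011 popcount=4 -> skip
r=28=11100 popcount=3 -> skip
r=29=11101 popcount=4 -> skip
r=30=11110 popcount=4 -> skip
r=31=11111 popcount=5 -> KEEP
r=32=100000 popcount=1 -> skip
r=33=100001 popcount=2 -> skip
r=34=100010 popcount=2 -> skip
r=35=100011 popcount=3 -> skip
r=36=100100 popcount=2 -> skip
r=37=100101 popcount=3 -> skip
r=38=100110 popcount=3 -> skip
r=39=100111 popcount=4 -> skip
r=40=101000 popcount=2 -> skip
r=41=101001 popcount=3 -> skip
r=42=101010 popcount=3 -> skip
r=43=101011 popcount=4 -> skip
r=44=101100 popcount=3 -> skip
r=45=101101 popcount=4 -> skip
r=46=101110 popcount=4 -> skip
Kept rows: 31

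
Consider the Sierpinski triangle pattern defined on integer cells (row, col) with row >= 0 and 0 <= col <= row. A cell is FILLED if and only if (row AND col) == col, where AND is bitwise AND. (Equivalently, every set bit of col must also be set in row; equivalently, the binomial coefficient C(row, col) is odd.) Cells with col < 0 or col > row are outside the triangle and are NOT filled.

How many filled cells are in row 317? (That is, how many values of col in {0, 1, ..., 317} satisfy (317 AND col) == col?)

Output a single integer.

317 in binary = 100111101
popcount(317) = number of 1-bits in 100111101 = 6
A col c satisfies (317 AND c) == c iff every set bit of c is also set in 317; each of the 6 set bits of 317 can independently be on or off in c.
count = 2^6 = 64

Answer: 64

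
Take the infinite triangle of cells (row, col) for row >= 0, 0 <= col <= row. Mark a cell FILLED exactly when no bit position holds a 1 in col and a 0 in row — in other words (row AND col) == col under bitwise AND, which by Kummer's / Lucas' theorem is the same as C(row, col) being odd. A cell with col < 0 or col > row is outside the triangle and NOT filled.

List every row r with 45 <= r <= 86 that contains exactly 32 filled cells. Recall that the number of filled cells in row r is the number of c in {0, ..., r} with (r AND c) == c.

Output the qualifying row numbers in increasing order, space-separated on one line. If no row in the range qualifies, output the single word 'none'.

Answer: 47 55 59 61 62 79

Derivation:
Row r has 2^popcount(r) filled cells, so we need popcount(r) = log2(32) = 5.
Scan r = 45..86 and keep those with exactly 5 one-bits:
r=45=101101 popcount=4 -> skip
r=46=101110 popcount=4 -> skip
r=47=101111 popcount=5 -> KEEP
r=48=110000 popcount=2 -> skip
r=49=110001 popcount=3 -> skip
r=50=110010 popcount=3 -> skip
r=51=110011 popcount=4 -> skip
r=52=110100 popcount=3 -> skip
r=53=110101 popcount=4 -> skip
r=54=110110 popcount=4 -> skip
r=55=110111 popcount=5 -> KEEP
r=56=111000 popcount=3 -> skip
r=57=111001 popcount=4 -> skip
r=58=111010 popcount=4 -> skip
r=59=111011 popcount=5 -> KEEP
r=60=111100 popcount=4 -> skip
r=61=111101 popcount=5 -> KEEP
r=62=111110 popcount=5 -> KEEP
r=63=111111 popcount=6 -> skip
r=64=1000000 popcount=1 -> skip
r=65=1000001 popcount=2 -> skip
r=66=1000010 popcount=2 -> skip
r=67=1000011 popcount=3 -> skip
r=68=1000100 popcount=2 -> skip
r=69=1000101 popcount=3 -> skip
r=70=1000110 popcount=3 -> skip
r=71=1000111 popcount=4 -> skip
r=72=1001000 popcount=2 -> skip
r=73=1001001 popcount=3 -> skip
r=74=1001010 popcount=3 -> skip
r=75=1001011 popcount=4 -> skip
r=76=1001100 popcount=3 -> skip
r=77=1001101 popcount=4 -> skip
r=78=1001110 popcount=4 -> skip
r=79=1001111 popcount=5 -> KEEP
r=80=1010000 popcount=2 -> skip
r=81=1010001 popcount=3 -> skip
r=82=1010010 popcount=3 -> skip
r=83=1010011 popcount=4 -> skip
r=84=1010100 popcount=3 -> skip
r=85=1010101 popcount=4 -> skip
r=86=1010110 popcount=4 -> skip
Kept rows: 47 55 59 61 62 79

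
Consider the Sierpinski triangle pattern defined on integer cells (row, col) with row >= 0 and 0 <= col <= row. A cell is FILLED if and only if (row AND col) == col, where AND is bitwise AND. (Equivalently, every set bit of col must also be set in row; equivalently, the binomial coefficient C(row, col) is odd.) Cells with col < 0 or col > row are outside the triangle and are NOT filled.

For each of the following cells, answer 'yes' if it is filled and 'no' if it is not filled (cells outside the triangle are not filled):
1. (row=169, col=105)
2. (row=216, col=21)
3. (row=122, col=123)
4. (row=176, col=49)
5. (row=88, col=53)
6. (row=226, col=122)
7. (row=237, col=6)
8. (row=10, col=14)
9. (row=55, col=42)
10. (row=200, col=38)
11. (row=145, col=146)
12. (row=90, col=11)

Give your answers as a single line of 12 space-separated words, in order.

Answer: no no no no no no no no no no no no

Derivation:
(169,105): row=0b10101001, col=0b1101001, row AND col = 0b101001 = 41; 41 != 105 -> empty
(216,21): row=0b11011000, col=0b10101, row AND col = 0b10000 = 16; 16 != 21 -> empty
(122,123): col outside [0, 122] -> not filled
(176,49): row=0b10110000, col=0b110001, row AND col = 0b110000 = 48; 48 != 49 -> empty
(88,53): row=0b1011000, col=0b110101, row AND col = 0b10000 = 16; 16 != 53 -> empty
(226,122): row=0b11100010, col=0b1111010, row AND col = 0b1100010 = 98; 98 != 122 -> empty
(237,6): row=0b11101101, col=0b110, row AND col = 0b100 = 4; 4 != 6 -> empty
(10,14): col outside [0, 10] -> not filled
(55,42): row=0b110111, col=0b101010, row AND col = 0b100010 = 34; 34 != 42 -> empty
(200,38): row=0b11001000, col=0b100110, row AND col = 0b0 = 0; 0 != 38 -> empty
(145,146): col outside [0, 145] -> not filled
(90,11): row=0b1011010, col=0b1011, row AND col = 0b1010 = 10; 10 != 11 -> empty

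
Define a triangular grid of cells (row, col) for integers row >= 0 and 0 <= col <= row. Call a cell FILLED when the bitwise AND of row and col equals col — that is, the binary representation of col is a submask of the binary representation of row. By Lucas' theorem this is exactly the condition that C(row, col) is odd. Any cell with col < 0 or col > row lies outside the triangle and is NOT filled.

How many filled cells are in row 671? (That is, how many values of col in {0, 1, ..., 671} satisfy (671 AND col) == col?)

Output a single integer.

Answer: 128

Derivation:
671 in binary = 1010011111
popcount(671) = number of 1-bits in 1010011111 = 7
A col c satisfies (671 AND c) == c iff every set bit of c is also set in 671; each of the 7 set bits of 671 can independently be on or off in c.
count = 2^7 = 128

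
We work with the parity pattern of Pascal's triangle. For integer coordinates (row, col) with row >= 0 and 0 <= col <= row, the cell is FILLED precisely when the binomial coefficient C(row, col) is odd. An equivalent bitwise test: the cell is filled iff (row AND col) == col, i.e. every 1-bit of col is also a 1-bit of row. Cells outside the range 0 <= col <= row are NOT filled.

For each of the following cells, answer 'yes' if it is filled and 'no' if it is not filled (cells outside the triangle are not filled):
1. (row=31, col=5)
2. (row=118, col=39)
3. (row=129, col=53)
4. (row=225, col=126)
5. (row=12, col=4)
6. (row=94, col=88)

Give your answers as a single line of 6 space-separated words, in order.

(31,5): row=0b11111, col=0b101, row AND col = 0b101 = 5; 5 == 5 -> filled
(118,39): row=0b1110110, col=0b100111, row AND col = 0b100110 = 38; 38 != 39 -> empty
(129,53): row=0b10000001, col=0b110101, row AND col = 0b1 = 1; 1 != 53 -> empty
(225,126): row=0b11100001, col=0b1111110, row AND col = 0b1100000 = 96; 96 != 126 -> empty
(12,4): row=0b1100, col=0b100, row AND col = 0b100 = 4; 4 == 4 -> filled
(94,88): row=0b1011110, col=0b1011000, row AND col = 0b1011000 = 88; 88 == 88 -> filled

Answer: yes no no no yes yes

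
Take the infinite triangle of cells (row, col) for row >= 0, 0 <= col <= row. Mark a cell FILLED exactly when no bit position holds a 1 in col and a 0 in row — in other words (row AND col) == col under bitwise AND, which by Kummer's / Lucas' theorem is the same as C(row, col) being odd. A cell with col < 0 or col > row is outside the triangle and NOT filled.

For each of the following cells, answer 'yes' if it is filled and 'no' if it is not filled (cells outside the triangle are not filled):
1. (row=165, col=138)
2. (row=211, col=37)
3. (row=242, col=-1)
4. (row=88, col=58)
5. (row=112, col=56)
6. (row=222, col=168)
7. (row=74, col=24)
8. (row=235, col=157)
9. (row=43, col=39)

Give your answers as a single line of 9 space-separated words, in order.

(165,138): row=0b10100101, col=0b10001010, row AND col = 0b10000000 = 128; 128 != 138 -> empty
(211,37): row=0b11010011, col=0b100101, row AND col = 0b1 = 1; 1 != 37 -> empty
(242,-1): col outside [0, 242] -> not filled
(88,58): row=0b1011000, col=0b111010, row AND col = 0b11000 = 24; 24 != 58 -> empty
(112,56): row=0b1110000, col=0b111000, row AND col = 0b110000 = 48; 48 != 56 -> empty
(222,168): row=0b11011110, col=0b10101000, row AND col = 0b10001000 = 136; 136 != 168 -> empty
(74,24): row=0b1001010, col=0b11000, row AND col = 0b1000 = 8; 8 != 24 -> empty
(235,157): row=0b11101011, col=0b10011101, row AND col = 0b10001001 = 137; 137 != 157 -> empty
(43,39): row=0b101011, col=0b100111, row AND col = 0b100011 = 35; 35 != 39 -> empty

Answer: no no no no no no no no no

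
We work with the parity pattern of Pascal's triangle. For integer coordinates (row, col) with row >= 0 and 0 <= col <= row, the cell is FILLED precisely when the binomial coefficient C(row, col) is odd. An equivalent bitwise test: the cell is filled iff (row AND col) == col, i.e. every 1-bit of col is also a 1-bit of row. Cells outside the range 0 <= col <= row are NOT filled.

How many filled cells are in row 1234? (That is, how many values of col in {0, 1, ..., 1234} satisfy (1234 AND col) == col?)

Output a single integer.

1234 in binary = 10011010010
popcount(1234) = number of 1-bits in 10011010010 = 5
A col c satisfies (1234 AND c) == c iff every set bit of c is also set in 1234; each of the 5 set bits of 1234 can independently be on or off in c.
count = 2^5 = 32

Answer: 32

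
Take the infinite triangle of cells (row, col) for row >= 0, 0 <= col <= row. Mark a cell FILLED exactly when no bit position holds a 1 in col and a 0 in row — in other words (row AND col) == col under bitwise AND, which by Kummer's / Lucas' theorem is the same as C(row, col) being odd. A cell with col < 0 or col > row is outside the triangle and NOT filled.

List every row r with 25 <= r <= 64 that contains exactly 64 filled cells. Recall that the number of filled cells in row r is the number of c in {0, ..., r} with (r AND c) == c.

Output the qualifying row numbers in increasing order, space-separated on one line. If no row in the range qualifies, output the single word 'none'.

Answer: 63

Derivation:
Row r has 2^popcount(r) filled cells, so we need popcount(r) = log2(64) = 6.
Scan r = 25..64 and keep those with exactly 6 one-bits:
r=25=11001 popcount=3 -> skip
r=26=11010 popcount=3 -> skip
r=27=11011 popcount=4 -> skip
r=28=11100 popcount=3 -> skip
r=29=11101 popcount=4 -> skip
r=30=11110 popcount=4 -> skip
r=31=11111 popcount=5 -> skip
r=32=100000 popcount=1 -> skip
r=33=100001 popcount=2 -> skip
r=34=100010 popcount=2 -> skip
r=35=100011 popcount=3 -> skip
r=36=100100 popcount=2 -> skip
r=37=100101 popcount=3 -> skip
r=38=100110 popcount=3 -> skip
r=39=100111 popcount=4 -> skip
r=40=101000 popcount=2 -> skip
r=41=101001 popcount=3 -> skip
r=42=101010 popcount=3 -> skip
r=43=101011 popcount=4 -> skip
r=44=101100 popcount=3 -> skip
r=45=101101 popcount=4 -> skip
r=46=101110 popcount=4 -> skip
r=47=101111 popcount=5 -> skip
r=48=110000 popcount=2 -> skip
r=49=110001 popcount=3 -> skip
r=50=110010 popcount=3 -> skip
r=51=110011 popcount=4 -> skip
r=52=110100 popcount=3 -> skip
r=53=110101 popcount=4 -> skip
r=54=110110 popcount=4 -> skip
r=55=110111 popcount=5 -> skip
r=56=111000 popcount=3 -> skip
r=57=111001 popcount=4 -> skip
r=58=111010 popcount=4 -> skip
r=59=111011 popcount=5 -> skip
r=60=111100 popcount=4 -> skip
r=61=111101 popcount=5 -> skip
r=62=111110 popcount=5 -> skip
r=63=111111 popcount=6 -> KEEP
r=64=1000000 popcount=1 -> skip
Kept rows: 63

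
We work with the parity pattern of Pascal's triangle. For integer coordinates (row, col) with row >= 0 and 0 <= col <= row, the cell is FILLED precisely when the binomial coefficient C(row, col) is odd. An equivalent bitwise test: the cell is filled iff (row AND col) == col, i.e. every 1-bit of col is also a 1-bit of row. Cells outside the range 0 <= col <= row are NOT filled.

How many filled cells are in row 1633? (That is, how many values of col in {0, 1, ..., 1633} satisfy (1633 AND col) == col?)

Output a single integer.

Answer: 32

Derivation:
1633 in binary = 11001100001
popcount(1633) = number of 1-bits in 11001100001 = 5
A col c satisfies (1633 AND c) == c iff every set bit of c is also set in 1633; each of the 5 set bits of 1633 can independently be on or off in c.
count = 2^5 = 32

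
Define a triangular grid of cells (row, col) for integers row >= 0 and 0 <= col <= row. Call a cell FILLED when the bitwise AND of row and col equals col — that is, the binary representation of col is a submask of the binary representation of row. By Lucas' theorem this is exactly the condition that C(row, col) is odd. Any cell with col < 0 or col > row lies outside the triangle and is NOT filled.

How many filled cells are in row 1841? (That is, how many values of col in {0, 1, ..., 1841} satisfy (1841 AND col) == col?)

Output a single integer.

1841 in binary = 11100110001
popcount(1841) = number of 1-bits in 11100110001 = 6
A col c satisfies (1841 AND c) == c iff every set bit of c is also set in 1841; each of the 6 set bits of 1841 can independently be on or off in c.
count = 2^6 = 64

Answer: 64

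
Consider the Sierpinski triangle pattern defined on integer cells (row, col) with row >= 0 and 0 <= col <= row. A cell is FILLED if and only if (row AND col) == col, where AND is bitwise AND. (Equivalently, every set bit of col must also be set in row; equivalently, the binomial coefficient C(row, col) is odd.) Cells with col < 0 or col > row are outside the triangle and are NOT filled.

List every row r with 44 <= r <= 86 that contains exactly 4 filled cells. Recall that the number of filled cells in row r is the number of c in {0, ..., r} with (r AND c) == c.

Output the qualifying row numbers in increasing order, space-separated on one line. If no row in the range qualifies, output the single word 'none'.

Row r has 2^popcount(r) filled cells, so we need popcount(r) = log2(4) = 2.
Scan r = 44..86 and keep those with exactly 2 one-bits:
r=44=101100 popcount=3 -> skip
r=45=101101 popcount=4 -> skip
r=46=101110 popcount=4 -> skip
r=47=101111 popcount=5 -> skip
r=48=110000 popcount=2 -> KEEP
r=49=110001 popcount=3 -> skip
r=50=110010 popcount=3 -> skip
r=51=110011 popcount=4 -> skip
r=52=110100 popcount=3 -> skip
r=53=110101 popcount=4 -> skip
r=54=110110 popcount=4 -> skip
r=55=110111 popcount=5 -> skip
r=56=111000 popcount=3 -> skip
r=57=111001 popcount=4 -> skip
r=58=111010 popcount=4 -> skip
r=59=111011 popcount=5 -> skip
r=60=111100 popcount=4 -> skip
r=61=111101 popcount=5 -> skip
r=62=111110 popcount=5 -> skip
r=63=111111 popcount=6 -> skip
r=64=1000000 popcount=1 -> skip
r=65=1000001 popcount=2 -> KEEP
r=66=1000010 popcount=2 -> KEEP
r=67=1000011 popcount=3 -> skip
r=68=1000100 popcount=2 -> KEEP
r=69=1000101 popcount=3 -> skip
r=70=1000110 popcount=3 -> skip
r=71=1000111 popcount=4 -> skip
r=72=1001000 popcount=2 -> KEEP
r=73=1001001 popcount=3 -> skip
r=74=1001010 popcount=3 -> skip
r=75=1001011 popcount=4 -> skip
r=76=1001100 popcount=3 -> skip
r=77=1001101 popcount=4 -> skip
r=78=1001110 popcount=4 -> skip
r=79=1001111 popcount=5 -> skip
r=80=1010000 popcount=2 -> KEEP
r=81=1010001 popcount=3 -> skip
r=82=1010010 popcount=3 -> skip
r=83=1010011 popcount=4 -> skip
r=84=1010100 popcount=3 -> skip
r=85=1010101 popcount=4 -> skip
r=86=1010110 popcount=4 -> skip
Kept rows: 48 65 66 68 72 80

Answer: 48 65 66 68 72 80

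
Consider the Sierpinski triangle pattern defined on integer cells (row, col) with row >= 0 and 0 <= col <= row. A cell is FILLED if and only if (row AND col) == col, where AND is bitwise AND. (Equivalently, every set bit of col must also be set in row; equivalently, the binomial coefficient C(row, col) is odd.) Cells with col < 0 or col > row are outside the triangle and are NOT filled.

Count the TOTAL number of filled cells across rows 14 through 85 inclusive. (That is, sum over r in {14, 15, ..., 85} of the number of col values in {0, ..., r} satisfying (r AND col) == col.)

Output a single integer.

r14=1110 pc3: +8 =8
r15=1111 pc4: +16 =24
r16=10000 pc1: +2 =26
r17=10001 pc2: +4 =30
r18=10010 pc2: +4 =34
r19=10011 pc3: +8 =42
r20=10100 pc2: +4 =46
r21=10101 pc3: +8 =54
r22=10110 pc3: +8 =62
r23=10111 pc4: +16 =78
r24=11000 pc2: +4 =82
r25=11001 pc3: +8 =90
r26=11010 pc3: +8 =98
r27=11011 pc4: +16 =114
r28=11100 pc3: +8 =122
r29=11101 pc4: +16 =138
r30=11110 pc4: +16 =154
r31=11111 pc5: +32 =186
r32=100000 pc1: +2 =188
r33=100001 pc2: +4 =192
r34=100010 pc2: +4 =196
r35=100011 pc3: +8 =204
r36=100100 pc2: +4 =208
r37=100101 pc3: +8 =216
r38=100110 pc3: +8 =224
r39=100111 pc4: +16 =240
r40=101000 pc2: +4 =244
r41=101001 pc3: +8 =252
r42=101010 pc3: +8 =260
r43=101011 pc4: +16 =276
r44=101100 pc3: +8 =284
r45=101101 pc4: +16 =300
r46=101110 pc4: +16 =316
r47=101111 pc5: +32 =348
r48=110000 pc2: +4 =352
r49=110001 pc3: +8 =360
r50=110010 pc3: +8 =368
r51=110011 pc4: +16 =384
r52=110100 pc3: +8 =392
r53=110101 pc4: +16 =408
r54=110110 pc4: +16 =424
r55=110111 pc5: +32 =456
r56=111000 pc3: +8 =464
r57=111001 pc4: +16 =480
r58=111010 pc4: +16 =496
r59=111011 pc5: +32 =528
r60=111100 pc4: +16 =544
r61=111101 pc5: +32 =576
r62=111110 pc5: +32 =608
r63=111111 pc6: +64 =672
r64=1000000 pc1: +2 =674
r65=1000001 pc2: +4 =678
r66=1000010 pc2: +4 =682
r67=1000011 pc3: +8 =690
r68=1000100 pc2: +4 =694
r69=1000101 pc3: +8 =702
r70=1000110 pc3: +8 =710
r71=1000111 pc4: +16 =726
r72=1001000 pc2: +4 =730
r73=1001001 pc3: +8 =738
r74=1001010 pc3: +8 =746
r75=1001011 pc4: +16 =762
r76=1001100 pc3: +8 =770
r77=1001101 pc4: +16 =786
r78=1001110 pc4: +16 =802
r79=1001111 pc5: +32 =834
r80=1010000 pc2: +4 =838
r81=1010001 pc3: +8 =846
r82=1010010 pc3: +8 =854
r83=1010011 pc4: +16 =870
r84=1010100 pc3: +8 =878
r85=1010101 pc4: +16 =894

Answer: 894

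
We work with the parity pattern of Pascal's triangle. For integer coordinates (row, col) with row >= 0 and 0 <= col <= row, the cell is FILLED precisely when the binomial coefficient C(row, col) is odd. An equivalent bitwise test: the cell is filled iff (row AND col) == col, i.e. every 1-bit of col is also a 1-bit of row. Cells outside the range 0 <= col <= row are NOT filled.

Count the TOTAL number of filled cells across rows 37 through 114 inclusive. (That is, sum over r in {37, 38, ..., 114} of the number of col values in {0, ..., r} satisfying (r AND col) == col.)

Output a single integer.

r37=100101 pc3: +8 =8
r38=100110 pc3: +8 =16
r39=100111 pc4: +16 =32
r40=101000 pc2: +4 =36
r41=101001 pc3: +8 =44
r42=101010 pc3: +8 =52
r43=101011 pc4: +16 =68
r44=101100 pc3: +8 =76
r45=101101 pc4: +16 =92
r46=101110 pc4: +16 =108
r47=101111 pc5: +32 =140
r48=110000 pc2: +4 =144
r49=110001 pc3: +8 =152
r50=110010 pc3: +8 =160
r51=110011 pc4: +16 =176
r52=110100 pc3: +8 =184
r53=110101 pc4: +16 =200
r54=110110 pc4: +16 =216
r55=110111 pc5: +32 =248
r56=111000 pc3: +8 =256
r57=111001 pc4: +16 =272
r58=111010 pc4: +16 =288
r59=111011 pc5: +32 =320
r60=111100 pc4: +16 =336
r61=111101 pc5: +32 =368
r62=111110 pc5: +32 =400
r63=111111 pc6: +64 =464
r64=1000000 pc1: +2 =466
r65=1000001 pc2: +4 =470
r66=1000010 pc2: +4 =474
r67=1000011 pc3: +8 =482
r68=1000100 pc2: +4 =486
r69=1000101 pc3: +8 =494
r70=1000110 pc3: +8 =502
r71=1000111 pc4: +16 =518
r72=1001000 pc2: +4 =522
r73=1001001 pc3: +8 =530
r74=1001010 pc3: +8 =538
r75=1001011 pc4: +16 =554
r76=1001100 pc3: +8 =562
r77=1001101 pc4: +16 =578
r78=1001110 pc4: +16 =594
r79=1001111 pc5: +32 =626
r80=1010000 pc2: +4 =630
r81=1010001 pc3: +8 =638
r82=1010010 pc3: +8 =646
r83=1010011 pc4: +16 =662
r84=1010100 pc3: +8 =670
r85=1010101 pc4: +16 =686
r86=1010110 pc4: +16 =702
r87=1010111 pc5: +32 =734
r88=1011000 pc3: +8 =742
r89=1011001 pc4: +16 =758
r90=1011010 pc4: +16 =774
r91=1011011 pc5: +32 =806
r92=1011100 pc4: +16 =822
r93=1011101 pc5: +32 =854
r94=1011110 pc5: +32 =886
r95=1011111 pc6: +64 =950
r96=1100000 pc2: +4 =954
r97=1100001 pc3: +8 =962
r98=1100010 pc3: +8 =970
r99=1100011 pc4: +16 =986
r100=1100100 pc3: +8 =994
r101=1100101 pc4: +16 =1010
r102=1100110 pc4: +16 =1026
r103=1100111 pc5: +32 =1058
r104=1101000 pc3: +8 =1066
r105=1101001 pc4: +16 =1082
r106=1101010 pc4: +16 =1098
r107=1101011 pc5: +32 =1130
r108=1101100 pc4: +16 =1146
r109=1101101 pc5: +32 =1178
r110=1101110 pc5: +32 =1210
r111=1101111 pc6: +64 =1274
r112=1110000 pc3: +8 =1282
r113=1110001 pc4: +16 =1298
r114=1110010 pc4: +16 =1314

Answer: 1314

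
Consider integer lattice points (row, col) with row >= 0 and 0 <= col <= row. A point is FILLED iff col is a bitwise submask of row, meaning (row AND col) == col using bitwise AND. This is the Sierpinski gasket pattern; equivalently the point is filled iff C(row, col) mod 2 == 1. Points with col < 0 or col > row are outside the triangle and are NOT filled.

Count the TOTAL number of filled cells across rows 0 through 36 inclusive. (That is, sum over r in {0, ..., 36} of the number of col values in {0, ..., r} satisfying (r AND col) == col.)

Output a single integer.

r0=0 pc0: +1 =1
r1=1 pc1: +2 =3
r2=10 pc1: +2 =5
r3=11 pc2: +4 =9
r4=100 pc1: +2 =11
r5=101 pc2: +4 =15
r6=110 pc2: +4 =19
r7=111 pc3: +8 =27
r8=1000 pc1: +2 =29
r9=1001 pc2: +4 =33
r10=1010 pc2: +4 =37
r11=1011 pc3: +8 =45
r12=1100 pc2: +4 =49
r13=1101 pc3: +8 =57
r14=1110 pc3: +8 =65
r15=1111 pc4: +16 =81
r16=10000 pc1: +2 =83
r17=10001 pc2: +4 =87
r18=10010 pc2: +4 =91
r19=10011 pc3: +8 =99
r20=10100 pc2: +4 =103
r21=10101 pc3: +8 =111
r22=10110 pc3: +8 =119
r23=10111 pc4: +16 =135
r24=11000 pc2: +4 =139
r25=11001 pc3: +8 =147
r26=11010 pc3: +8 =155
r27=11011 pc4: +16 =171
r28=11100 pc3: +8 =179
r29=11101 pc4: +16 =195
r30=11110 pc4: +16 =211
r31=11111 pc5: +32 =243
r32=100000 pc1: +2 =245
r33=100001 pc2: +4 =249
r34=100010 pc2: +4 =253
r35=100011 pc3: +8 =261
r36=100100 pc2: +4 =265

Answer: 265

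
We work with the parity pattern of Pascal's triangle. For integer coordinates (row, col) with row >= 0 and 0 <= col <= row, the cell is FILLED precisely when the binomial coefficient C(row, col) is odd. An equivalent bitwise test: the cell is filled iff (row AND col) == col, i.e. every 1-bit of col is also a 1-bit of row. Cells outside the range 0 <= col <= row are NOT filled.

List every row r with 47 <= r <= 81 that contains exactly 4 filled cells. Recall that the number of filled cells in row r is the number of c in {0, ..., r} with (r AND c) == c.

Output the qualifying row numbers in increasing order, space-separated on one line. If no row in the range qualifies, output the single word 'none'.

Row r has 2^popcount(r) filled cells, so we need popcount(r) = log2(4) = 2.
Scan r = 47..81 and keep those with exactly 2 one-bits:
r=47=101111 popcount=5 -> skip
r=48=110000 popcount=2 -> KEEP
r=49=110001 popcount=3 -> skip
r=50=110010 popcount=3 -> skip
r=51=110011 popcount=4 -> skip
r=52=110100 popcount=3 -> skip
r=53=110101 popcount=4 -> skip
r=54=110110 popcount=4 -> skip
r=55=110111 popcount=5 -> skip
r=56=111000 popcount=3 -> skip
r=57=111001 popcount=4 -> skip
r=58=111010 popcount=4 -> skip
r=59=111011 popcount=5 -> skip
r=60=111100 popcount=4 -> skip
r=61=111101 popcount=5 -> skip
r=62=111110 popcount=5 -> skip
r=63=111111 popcount=6 -> skip
r=64=1000000 popcount=1 -> skip
r=65=1000001 popcount=2 -> KEEP
r=66=1000010 popcount=2 -> KEEP
r=67=1000011 popcount=3 -> skip
r=68=1000100 popcount=2 -> KEEP
r=69=1000101 popcount=3 -> skip
r=70=1000110 popcount=3 -> skip
r=71=1000111 popcount=4 -> skip
r=72=1001000 popcount=2 -> KEEP
r=73=1001001 popcount=3 -> skip
r=74=1001010 popcount=3 -> skip
r=75=1001011 popcount=4 -> skip
r=76=1001100 popcount=3 -> skip
r=77=1001101 popcount=4 -> skip
r=78=1001110 popcount=4 -> skip
r=79=1001111 popcount=5 -> skip
r=80=1010000 popcount=2 -> KEEP
r=81=1010001 popcount=3 -> skip
Kept rows: 48 65 66 68 72 80

Answer: 48 65 66 68 72 80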